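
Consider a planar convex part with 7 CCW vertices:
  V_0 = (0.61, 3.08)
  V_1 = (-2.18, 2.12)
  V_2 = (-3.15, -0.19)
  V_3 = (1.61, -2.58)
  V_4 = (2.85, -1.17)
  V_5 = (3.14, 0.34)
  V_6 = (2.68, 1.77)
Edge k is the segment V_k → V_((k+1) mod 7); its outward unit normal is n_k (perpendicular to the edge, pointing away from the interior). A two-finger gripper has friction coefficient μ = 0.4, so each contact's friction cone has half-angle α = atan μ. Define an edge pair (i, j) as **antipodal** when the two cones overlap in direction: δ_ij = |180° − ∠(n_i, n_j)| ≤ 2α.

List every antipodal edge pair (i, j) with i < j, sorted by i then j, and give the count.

count = 5; pairs: (0,3), (1,3), (1,4), (1,5), (2,6)

α = atan 0.4 = 21.80°;  2α = 43.60°
n_0 = (-0.3254, +0.9456)
n_1 = (-0.9220, +0.3872)
n_2 = (-0.4487, -0.8937)
n_3 = (+0.7509, -0.6604)
n_4 = (+0.9821, -0.1886)
n_5 = (+0.9520, +0.3062)
n_6 = (+0.5348, +0.8450)
  (0,1): δ = 131.77°  ·
  (0,2): δ = 45.65°  ·
  (0,3): δ = 29.68°  ✓
  (0,4): δ = 60.14°  ·
  (0,5): δ = 88.84°  ·
  (0,6): δ = 128.68°  ·
  (1,2): δ = 93.88°  ·
  (1,3): δ = 18.55°  ✓
  (1,4): δ = 11.91°  ✓
  (1,5): δ = 40.61°  ✓
  (1,6): δ = 80.45°  ·
  (2,3): δ = 104.67°  ·
  (2,4): δ = 74.21°  ·
  (2,5): δ = 45.51°  ·
  (2,6): δ = 5.67°  ✓
  (3,4): δ = 149.54°  ·
  (3,5): δ = 120.84°  ·
  (3,6): δ = 81.00°  ·
  (4,5): δ = 151.30°  ·
  (4,6): δ = 111.46°  ·
  (5,6): δ = 140.16°  ·
antipodal pairs: 5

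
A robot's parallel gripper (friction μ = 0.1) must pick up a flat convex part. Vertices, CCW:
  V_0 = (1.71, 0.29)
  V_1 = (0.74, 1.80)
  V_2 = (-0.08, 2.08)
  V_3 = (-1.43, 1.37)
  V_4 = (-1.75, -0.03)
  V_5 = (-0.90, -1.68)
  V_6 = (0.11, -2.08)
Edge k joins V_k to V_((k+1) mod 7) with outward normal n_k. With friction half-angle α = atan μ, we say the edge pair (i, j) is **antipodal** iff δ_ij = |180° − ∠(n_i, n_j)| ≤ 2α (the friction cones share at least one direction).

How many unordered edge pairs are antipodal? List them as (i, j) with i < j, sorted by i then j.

α = atan 0.1 = 5.71°;  2α = 11.42°
n_0 = (+0.8414, +0.5405)
n_1 = (+0.3231, +0.9463)
n_2 = (-0.4655, +0.8851)
n_3 = (-0.9749, +0.2228)
n_4 = (-0.8890, -0.4580)
n_5 = (-0.3682, -0.9297)
n_6 = (+0.8288, -0.5595)
  (0,1): δ = 141.57°  ·
  (0,2): δ = 94.97°  ·
  (0,3): δ = 45.59°  ·
  (0,4): δ = 5.46°  ✓
  (0,5): δ = 35.68°  ·
  (0,6): δ = 113.26°  ·
  (1,2): δ = 133.41°  ·
  (1,3): δ = 84.02°  ·
  (1,4): δ = 43.89°  ·
  (1,5): δ = 2.75°  ✓
  (1,6): δ = 74.83°  ·
  (2,3): δ = 130.62°  ·
  (2,4): δ = 90.49°  ·
  (2,5): δ = 49.35°  ·
  (2,6): δ = 28.24°  ·
  (3,4): δ = 139.87°  ·
  (3,5): δ = 98.73°  ·
  (3,6): δ = 21.15°  ·
  (4,5): δ = 138.86°  ·
  (4,6): δ = 61.28°  ·
  (5,6): δ = 102.42°  ·
antipodal pairs: 2

count = 2; pairs: (0,4), (1,5)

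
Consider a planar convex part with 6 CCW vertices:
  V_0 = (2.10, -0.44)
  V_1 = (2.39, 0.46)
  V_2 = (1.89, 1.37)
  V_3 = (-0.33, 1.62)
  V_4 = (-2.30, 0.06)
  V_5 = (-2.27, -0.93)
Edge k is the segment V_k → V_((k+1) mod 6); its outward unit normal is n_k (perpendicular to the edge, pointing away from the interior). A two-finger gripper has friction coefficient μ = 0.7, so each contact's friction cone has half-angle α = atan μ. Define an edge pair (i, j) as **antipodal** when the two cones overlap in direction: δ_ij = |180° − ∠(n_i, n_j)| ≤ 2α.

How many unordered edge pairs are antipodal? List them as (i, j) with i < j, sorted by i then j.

α = atan 0.7 = 34.99°;  2α = 69.98°
n_0 = (+0.9518, -0.3067)
n_1 = (+0.8764, +0.4815)
n_2 = (+0.1119, +0.9937)
n_3 = (-0.6208, +0.7840)
n_4 = (-0.9995, -0.0303)
n_5 = (+0.1114, -0.9938)
  (0,1): δ = 133.35°  ·
  (0,2): δ = 78.57°  ·
  (0,3): δ = 33.76°  ✓
  (0,4): δ = 19.60°  ✓
  (0,5): δ = 114.26°  ·
  (1,2): δ = 125.21°  ·
  (1,3): δ = 80.41°  ·
  (1,4): δ = 27.05°  ✓
  (1,5): δ = 67.61°  ✓
  (2,3): δ = 135.20°  ·
  (2,4): δ = 81.84°  ·
  (2,5): δ = 12.82°  ✓
  (3,4): δ = 126.64°  ·
  (3,5): δ = 31.98°  ✓
  (4,5): δ = 85.34°  ·
antipodal pairs: 6

count = 6; pairs: (0,3), (0,4), (1,4), (1,5), (2,5), (3,5)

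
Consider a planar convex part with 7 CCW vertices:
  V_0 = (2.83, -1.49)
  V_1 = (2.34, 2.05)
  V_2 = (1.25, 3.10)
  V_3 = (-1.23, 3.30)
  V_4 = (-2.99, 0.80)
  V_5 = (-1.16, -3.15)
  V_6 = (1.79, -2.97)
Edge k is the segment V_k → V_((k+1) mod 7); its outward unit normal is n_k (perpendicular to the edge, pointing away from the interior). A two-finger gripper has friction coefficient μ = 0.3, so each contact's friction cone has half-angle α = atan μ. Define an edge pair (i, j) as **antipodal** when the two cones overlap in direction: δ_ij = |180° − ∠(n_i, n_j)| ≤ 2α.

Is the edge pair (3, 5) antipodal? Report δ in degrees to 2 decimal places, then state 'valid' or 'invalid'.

α = atan 0.3 = 16.70°;  2α = 33.40°
edge 3: e_3 = (-1.76, -2.50);  n_3 = (-0.8177, +0.5757)
edge 5: e_5 = (+2.95, +0.18);  n_5 = (+0.0609, -0.9981)
∠(n_3, n_5) = 128.64°
δ = |180° − 128.64°| = 51.36°
51.36° > 2α = 33.40°  →  invalid

δ = 51.36°, invalid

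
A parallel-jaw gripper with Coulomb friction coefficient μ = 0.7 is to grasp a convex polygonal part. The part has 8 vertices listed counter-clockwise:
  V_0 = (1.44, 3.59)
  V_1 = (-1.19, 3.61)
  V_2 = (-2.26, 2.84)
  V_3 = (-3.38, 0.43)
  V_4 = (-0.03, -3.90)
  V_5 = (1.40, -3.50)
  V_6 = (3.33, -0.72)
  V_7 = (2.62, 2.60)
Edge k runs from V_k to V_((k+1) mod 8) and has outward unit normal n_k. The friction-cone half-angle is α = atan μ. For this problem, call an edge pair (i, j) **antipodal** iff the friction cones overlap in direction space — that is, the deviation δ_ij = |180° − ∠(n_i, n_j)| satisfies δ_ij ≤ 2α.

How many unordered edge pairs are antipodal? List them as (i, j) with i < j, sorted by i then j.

α = atan 0.7 = 34.99°;  2α = 69.98°
n_0 = (+0.0076, +1.0000)
n_1 = (-0.5841, +0.8117)
n_2 = (-0.9069, +0.4214)
n_3 = (-0.7909, -0.6119)
n_4 = (+0.2694, -0.9630)
n_5 = (+0.8214, -0.5703)
n_6 = (+0.9779, +0.2091)
n_7 = (+0.6427, +0.7661)
  (0,1): δ = 143.82°  ·
  (0,2): δ = 114.49°  ·
  (0,3): δ = 51.84°  ✓
  (0,4): δ = 16.06°  ✓
  (0,5): δ = 55.67°  ✓
  (0,6): δ = 102.51°  ·
  (0,7): δ = 140.44°  ·
  (1,2): δ = 150.67°  ·
  (1,3): δ = 88.01°  ·
  (1,4): δ = 20.11°  ✓
  (1,5): δ = 19.49°  ✓
  (1,6): δ = 66.33°  ✓
  (1,7): δ = 104.26°  ·
  (2,3): δ = 117.35°  ·
  (2,4): δ = 49.45°  ✓
  (2,5): δ = 9.84°  ✓
  (2,6): δ = 37.00°  ✓
  (2,7): δ = 74.93°  ·
  (3,4): δ = 112.10°  ·
  (3,5): δ = 72.50°  ·
  (3,6): δ = 25.66°  ✓
  (3,7): δ = 12.28°  ✓
  (4,5): δ = 140.40°  ·
  (4,6): δ = 93.56°  ·
  (4,7): δ = 55.62°  ✓
  (5,6): δ = 133.16°  ·
  (5,7): δ = 95.23°  ·
  (6,7): δ = 142.07°  ·
antipodal pairs: 12

count = 12; pairs: (0,3), (0,4), (0,5), (1,4), (1,5), (1,6), (2,4), (2,5), (2,6), (3,6), (3,7), (4,7)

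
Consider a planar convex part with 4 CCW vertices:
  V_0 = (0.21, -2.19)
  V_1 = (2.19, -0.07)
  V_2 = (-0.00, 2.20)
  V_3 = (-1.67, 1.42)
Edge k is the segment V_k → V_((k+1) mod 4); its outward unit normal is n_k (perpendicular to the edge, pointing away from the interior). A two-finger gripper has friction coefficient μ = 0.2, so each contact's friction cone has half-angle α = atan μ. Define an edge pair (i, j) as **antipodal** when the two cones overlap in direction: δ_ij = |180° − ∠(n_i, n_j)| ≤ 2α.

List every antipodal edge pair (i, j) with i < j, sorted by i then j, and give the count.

count = 2; pairs: (0,2), (1,3)

α = atan 0.2 = 11.31°;  2α = 22.62°
n_0 = (+0.7308, -0.6826)
n_1 = (+0.7197, +0.6943)
n_2 = (-0.4232, +0.9060)
n_3 = (-0.8869, -0.4619)
  (0,1): δ = 92.98°  ·
  (0,2): δ = 21.92°  ✓
  (0,3): δ = 70.55°  ·
  (1,2): δ = 108.94°  ·
  (1,3): δ = 16.46°  ✓
  (2,3): δ = 87.53°  ·
antipodal pairs: 2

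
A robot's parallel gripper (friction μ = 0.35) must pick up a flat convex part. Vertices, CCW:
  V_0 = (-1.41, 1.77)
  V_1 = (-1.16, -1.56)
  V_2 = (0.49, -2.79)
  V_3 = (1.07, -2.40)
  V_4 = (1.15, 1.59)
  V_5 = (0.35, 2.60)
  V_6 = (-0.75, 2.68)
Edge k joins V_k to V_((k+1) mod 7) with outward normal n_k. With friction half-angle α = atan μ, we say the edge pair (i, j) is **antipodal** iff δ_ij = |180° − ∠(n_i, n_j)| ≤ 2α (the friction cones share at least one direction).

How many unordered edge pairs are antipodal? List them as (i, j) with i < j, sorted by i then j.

count = 7; pairs: (0,3), (0,4), (1,4), (1,5), (2,5), (2,6), (3,6)

α = atan 0.35 = 19.29°;  2α = 38.58°
n_0 = (-0.9972, -0.0749)
n_1 = (-0.5977, -0.8017)
n_2 = (+0.5580, -0.8298)
n_3 = (+0.9998, -0.0200)
n_4 = (+0.7839, +0.6209)
n_5 = (+0.0725, +0.9974)
n_6 = (-0.8095, +0.5871)
  (0,1): δ = 131.00°  ·
  (0,2): δ = 60.38°  ·
  (0,3): δ = 5.44°  ✓
  (0,4): δ = 34.09°  ✓
  (0,5): δ = 81.55°  ·
  (0,6): δ = 139.75°  ·
  (1,2): δ = 109.38°  ·
  (1,3): δ = 54.45°  ·
  (1,4): δ = 14.92°  ✓
  (1,5): δ = 32.54°  ✓
  (1,6): δ = 90.75°  ·
  (2,3): δ = 125.07°  ·
  (2,4): δ = 85.54°  ·
  (2,5): δ = 38.08°  ✓
  (2,6): δ = 20.13°  ✓
  (3,4): δ = 140.47°  ·
  (3,5): δ = 93.01°  ·
  (3,6): δ = 34.80°  ✓
  (4,5): δ = 132.54°  ·
  (4,6): δ = 74.33°  ·
  (5,6): δ = 121.79°  ·
antipodal pairs: 7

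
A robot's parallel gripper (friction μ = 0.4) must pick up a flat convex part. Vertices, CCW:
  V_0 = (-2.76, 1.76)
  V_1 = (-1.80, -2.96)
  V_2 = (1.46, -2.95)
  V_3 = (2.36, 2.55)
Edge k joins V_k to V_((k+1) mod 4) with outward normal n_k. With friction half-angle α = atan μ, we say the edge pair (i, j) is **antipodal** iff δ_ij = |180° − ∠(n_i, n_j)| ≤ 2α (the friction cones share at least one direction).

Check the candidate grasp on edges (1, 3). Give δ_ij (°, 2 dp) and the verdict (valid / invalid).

α = atan 0.4 = 21.80°;  2α = 43.60°
edge 1: e_1 = (+3.26, +0.01);  n_1 = (+0.0031, -1.0000)
edge 3: e_3 = (-5.12, -0.79);  n_3 = (-0.1525, +0.9883)
∠(n_1, n_3) = 171.40°
δ = |180° − 171.40°| = 8.60°
8.60° ≤ 2α = 43.60°  →  valid

δ = 8.60°, valid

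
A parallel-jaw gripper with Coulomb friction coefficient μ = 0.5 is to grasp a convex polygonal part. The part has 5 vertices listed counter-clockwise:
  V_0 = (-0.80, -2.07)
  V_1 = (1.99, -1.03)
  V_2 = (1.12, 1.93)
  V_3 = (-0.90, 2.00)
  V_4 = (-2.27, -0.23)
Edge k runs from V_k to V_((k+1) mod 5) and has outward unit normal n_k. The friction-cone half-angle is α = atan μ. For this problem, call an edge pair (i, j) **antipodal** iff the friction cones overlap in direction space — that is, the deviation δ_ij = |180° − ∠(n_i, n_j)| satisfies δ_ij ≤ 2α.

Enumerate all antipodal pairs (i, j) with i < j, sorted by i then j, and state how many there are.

α = atan 0.5 = 26.57°;  2α = 53.13°
n_0 = (+0.3493, -0.9370)
n_1 = (+0.9594, +0.2820)
n_2 = (+0.0346, +0.9994)
n_3 = (-0.8521, +0.5235)
n_4 = (-0.7813, -0.6242)
  (0,1): δ = 94.06°  ·
  (0,2): δ = 22.43°  ✓
  (0,3): δ = 37.99°  ✓
  (0,4): δ = 108.18°  ·
  (1,2): δ = 108.36°  ·
  (1,3): δ = 47.94°  ✓
  (1,4): δ = 22.24°  ✓
  (2,3): δ = 119.58°  ·
  (2,4): δ = 49.39°  ✓
  (3,4): δ = 109.81°  ·
antipodal pairs: 5

count = 5; pairs: (0,2), (0,3), (1,3), (1,4), (2,4)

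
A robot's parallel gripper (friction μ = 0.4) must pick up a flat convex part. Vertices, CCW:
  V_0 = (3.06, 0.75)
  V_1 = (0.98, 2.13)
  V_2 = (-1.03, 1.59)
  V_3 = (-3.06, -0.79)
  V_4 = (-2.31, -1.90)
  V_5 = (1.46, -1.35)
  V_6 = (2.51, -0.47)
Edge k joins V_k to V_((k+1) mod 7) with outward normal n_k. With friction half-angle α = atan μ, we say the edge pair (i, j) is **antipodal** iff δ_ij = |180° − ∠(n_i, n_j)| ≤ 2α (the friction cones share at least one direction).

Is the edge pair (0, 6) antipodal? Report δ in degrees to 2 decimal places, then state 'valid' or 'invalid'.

α = atan 0.4 = 21.80°;  2α = 43.60°
edge 0: e_0 = (-2.08, +1.38);  n_0 = (+0.5528, +0.8333)
edge 6: e_6 = (+0.55, +1.22);  n_6 = (+0.9116, -0.4110)
∠(n_0, n_6) = 80.70°
δ = |180° − 80.70°| = 99.30°
99.30° > 2α = 43.60°  →  invalid

δ = 99.30°, invalid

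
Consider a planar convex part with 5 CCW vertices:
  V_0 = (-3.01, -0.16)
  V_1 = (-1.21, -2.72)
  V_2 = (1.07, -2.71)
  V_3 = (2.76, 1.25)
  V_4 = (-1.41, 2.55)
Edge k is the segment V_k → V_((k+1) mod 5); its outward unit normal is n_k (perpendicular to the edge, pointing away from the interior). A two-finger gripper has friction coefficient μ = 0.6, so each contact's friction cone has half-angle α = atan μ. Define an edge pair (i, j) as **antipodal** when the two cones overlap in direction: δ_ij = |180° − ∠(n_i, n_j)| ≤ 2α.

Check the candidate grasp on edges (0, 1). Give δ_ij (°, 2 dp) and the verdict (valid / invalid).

α = atan 0.6 = 30.96°;  2α = 61.93°
edge 0: e_0 = (+1.80, -2.56);  n_0 = (-0.8180, -0.5752)
edge 1: e_1 = (+2.28, +0.01);  n_1 = (+0.0044, -1.0000)
∠(n_0, n_1) = 55.14°
δ = |180° − 55.14°| = 124.86°
124.86° > 2α = 61.93°  →  invalid

δ = 124.86°, invalid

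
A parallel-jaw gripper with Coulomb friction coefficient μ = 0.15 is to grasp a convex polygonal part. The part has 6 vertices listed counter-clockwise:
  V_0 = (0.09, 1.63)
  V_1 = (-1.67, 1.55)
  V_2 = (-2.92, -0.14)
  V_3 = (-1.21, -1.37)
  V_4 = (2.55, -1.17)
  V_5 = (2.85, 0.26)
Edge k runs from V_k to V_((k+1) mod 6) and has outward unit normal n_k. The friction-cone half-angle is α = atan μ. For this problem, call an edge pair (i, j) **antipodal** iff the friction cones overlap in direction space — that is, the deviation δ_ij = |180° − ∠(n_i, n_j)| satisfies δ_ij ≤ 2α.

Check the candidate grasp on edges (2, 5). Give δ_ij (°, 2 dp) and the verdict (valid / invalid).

α = atan 0.15 = 8.53°;  2α = 17.06°
edge 2: e_2 = (+1.71, -1.23);  n_2 = (-0.5839, -0.8118)
edge 5: e_5 = (-2.76, +1.37);  n_5 = (+0.4446, +0.8957)
∠(n_2, n_5) = 170.67°
δ = |180° − 170.67°| = 9.33°
9.33° ≤ 2α = 17.06°  →  valid

δ = 9.33°, valid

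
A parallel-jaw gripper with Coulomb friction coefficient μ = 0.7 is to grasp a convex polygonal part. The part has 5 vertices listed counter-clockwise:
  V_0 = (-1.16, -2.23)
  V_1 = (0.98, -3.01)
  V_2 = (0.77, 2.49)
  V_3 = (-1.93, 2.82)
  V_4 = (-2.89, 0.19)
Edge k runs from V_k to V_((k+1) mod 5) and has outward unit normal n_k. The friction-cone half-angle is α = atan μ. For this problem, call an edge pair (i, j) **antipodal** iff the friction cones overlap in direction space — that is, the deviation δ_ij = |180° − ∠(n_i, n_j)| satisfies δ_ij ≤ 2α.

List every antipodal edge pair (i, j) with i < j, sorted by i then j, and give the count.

α = atan 0.7 = 34.99°;  2α = 69.98°
n_0 = (-0.3424, -0.9395)
n_1 = (+0.9993, +0.0382)
n_2 = (+0.1213, +0.9926)
n_3 = (-0.9394, +0.3429)
n_4 = (-0.8135, -0.5816)
  (0,1): δ = 67.79°  ✓
  (0,2): δ = 13.06°  ✓
  (0,3): δ = 89.97°  ·
  (0,4): δ = 145.59°  ·
  (1,2): δ = 99.15°  ·
  (1,3): δ = 22.24°  ✓
  (1,4): δ = 33.37°  ✓
  (2,3): δ = 103.08°  ·
  (2,4): δ = 47.47°  ✓
  (3,4): δ = 124.39°  ·
antipodal pairs: 5

count = 5; pairs: (0,1), (0,2), (1,3), (1,4), (2,4)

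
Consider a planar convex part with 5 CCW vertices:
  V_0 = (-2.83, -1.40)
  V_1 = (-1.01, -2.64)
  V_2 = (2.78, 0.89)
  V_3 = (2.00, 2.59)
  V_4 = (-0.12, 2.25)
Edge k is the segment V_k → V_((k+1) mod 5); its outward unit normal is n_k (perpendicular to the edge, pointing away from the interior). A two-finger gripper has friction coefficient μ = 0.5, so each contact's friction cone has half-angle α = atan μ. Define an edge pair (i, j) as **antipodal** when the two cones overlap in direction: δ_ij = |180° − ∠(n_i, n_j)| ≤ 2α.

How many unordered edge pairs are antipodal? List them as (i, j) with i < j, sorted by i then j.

α = atan 0.5 = 26.57°;  2α = 53.13°
n_0 = (-0.5631, -0.8264)
n_1 = (+0.6816, -0.7318)
n_2 = (+0.9089, +0.4170)
n_3 = (-0.1584, +0.9874)
n_4 = (-0.8029, +0.5961)
  (0,1): δ = 102.77°  ·
  (0,2): δ = 31.09°  ✓
  (0,3): δ = 43.38°  ✓
  (0,4): δ = 87.67°  ·
  (1,2): δ = 108.32°  ·
  (1,3): δ = 33.85°  ✓
  (1,4): δ = 10.44°  ✓
  (2,3): δ = 105.54°  ·
  (2,4): δ = 61.24°  ·
  (3,4): δ = 135.70°  ·
antipodal pairs: 4

count = 4; pairs: (0,2), (0,3), (1,3), (1,4)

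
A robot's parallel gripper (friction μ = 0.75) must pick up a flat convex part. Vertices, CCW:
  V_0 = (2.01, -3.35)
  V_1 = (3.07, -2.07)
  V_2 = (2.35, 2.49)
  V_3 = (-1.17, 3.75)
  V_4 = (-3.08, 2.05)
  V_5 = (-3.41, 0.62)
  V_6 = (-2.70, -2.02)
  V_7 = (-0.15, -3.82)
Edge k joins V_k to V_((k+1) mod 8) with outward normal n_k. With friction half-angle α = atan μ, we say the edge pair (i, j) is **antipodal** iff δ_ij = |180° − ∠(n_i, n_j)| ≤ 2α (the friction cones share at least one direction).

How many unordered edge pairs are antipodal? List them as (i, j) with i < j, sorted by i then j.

α = atan 0.75 = 36.87°;  2α = 73.74°
n_0 = (+0.7702, -0.6378)
n_1 = (+0.9878, +0.1560)
n_2 = (+0.3370, +0.9415)
n_3 = (-0.6648, +0.7470)
n_4 = (-0.9744, +0.2249)
n_5 = (-0.9657, -0.2597)
n_6 = (-0.5767, -0.8170)
n_7 = (+0.2126, -0.9771)
  (0,1): δ = 131.40°  ·
  (0,2): δ = 70.07°  ✓
  (0,3): δ = 8.70°  ✓
  (0,4): δ = 26.63°  ✓
  (0,5): δ = 54.68°  ✓
  (0,6): δ = 94.41°  ·
  (0,7): δ = 141.90°  ·
  (1,2): δ = 118.67°  ·
  (1,3): δ = 57.30°  ✓
  (1,4): δ = 21.97°  ✓
  (1,5): δ = 6.08°  ✓
  (1,6): δ = 45.81°  ✓
  (1,7): δ = 93.30°  ·
  (2,3): δ = 118.63°  ·
  (2,4): δ = 83.30°  ·
  (2,5): δ = 55.25°  ✓
  (2,6): δ = 15.52°  ✓
  (2,7): δ = 31.97°  ✓
  (3,4): δ = 144.67°  ·
  (3,5): δ = 116.62°  ·
  (3,6): δ = 76.89°  ·
  (3,7): δ = 29.39°  ✓
  (4,5): δ = 151.95°  ·
  (4,6): δ = 112.22°  ·
  (4,7): δ = 64.73°  ✓
  (5,6): δ = 140.27°  ·
  (5,7): δ = 92.78°  ·
  (6,7): δ = 132.51°  ·
antipodal pairs: 13

count = 13; pairs: (0,2), (0,3), (0,4), (0,5), (1,3), (1,4), (1,5), (1,6), (2,5), (2,6), (2,7), (3,7), (4,7)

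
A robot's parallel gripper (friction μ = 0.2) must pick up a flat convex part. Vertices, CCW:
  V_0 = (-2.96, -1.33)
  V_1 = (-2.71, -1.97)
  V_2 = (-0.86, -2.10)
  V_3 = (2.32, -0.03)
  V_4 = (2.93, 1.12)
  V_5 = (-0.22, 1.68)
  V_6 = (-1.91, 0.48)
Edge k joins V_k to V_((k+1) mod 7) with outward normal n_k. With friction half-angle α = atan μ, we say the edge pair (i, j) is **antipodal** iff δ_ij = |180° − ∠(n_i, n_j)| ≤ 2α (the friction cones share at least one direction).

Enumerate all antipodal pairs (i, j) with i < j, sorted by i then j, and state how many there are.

α = atan 0.2 = 11.31°;  2α = 22.62°
n_0 = (-0.9315, -0.3639)
n_1 = (-0.0701, -0.9975)
n_2 = (+0.5455, -0.8381)
n_3 = (+0.8834, -0.4686)
n_4 = (+0.1750, +0.9846)
n_5 = (-0.5790, +0.8154)
n_6 = (-0.8650, +0.5018)
  (0,1): δ = 115.36°  ·
  (0,2): δ = 78.28°  ·
  (0,3): δ = 49.28°  ·
  (0,4): δ = 58.58°  ·
  (0,5): δ = 104.04°  ·
  (0,6): δ = 128.54°  ·
  (1,2): δ = 142.92°  ·
  (1,3): δ = 113.92°  ·
  (1,4): δ = 6.06°  ✓
  (1,5): δ = 39.40°  ·
  (1,6): δ = 63.90°  ·
  (2,3): δ = 151.00°  ·
  (2,4): δ = 43.14°  ·
  (2,5): δ = 2.32°  ✓
  (2,6): δ = 26.82°  ·
  (3,4): δ = 72.14°  ·
  (3,5): δ = 26.68°  ·
  (3,6): δ = 2.18°  ✓
  (4,5): δ = 134.54°  ·
  (4,6): δ = 110.04°  ·
  (5,6): δ = 155.50°  ·
antipodal pairs: 3

count = 3; pairs: (1,4), (2,5), (3,6)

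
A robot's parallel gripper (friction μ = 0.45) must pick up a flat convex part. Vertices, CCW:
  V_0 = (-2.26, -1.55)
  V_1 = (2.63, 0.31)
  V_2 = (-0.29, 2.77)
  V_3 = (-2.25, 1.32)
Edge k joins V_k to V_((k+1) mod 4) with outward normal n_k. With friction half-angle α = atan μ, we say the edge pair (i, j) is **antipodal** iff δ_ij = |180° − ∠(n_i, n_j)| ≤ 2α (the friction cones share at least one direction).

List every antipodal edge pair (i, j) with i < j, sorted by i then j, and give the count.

α = atan 0.45 = 24.23°;  2α = 48.46°
n_0 = (+0.3555, -0.9347)
n_1 = (+0.6443, +0.7648)
n_2 = (-0.5947, +0.8039)
n_3 = (-1.0000, +0.0035)
  (0,1): δ = 60.94°  ·
  (0,2): δ = 15.67°  ✓
  (0,3): δ = 68.98°  ·
  (1,2): δ = 103.39°  ·
  (1,3): δ = 50.09°  ·
  (2,3): δ = 126.69°  ·
antipodal pairs: 1

count = 1; pairs: (0,2)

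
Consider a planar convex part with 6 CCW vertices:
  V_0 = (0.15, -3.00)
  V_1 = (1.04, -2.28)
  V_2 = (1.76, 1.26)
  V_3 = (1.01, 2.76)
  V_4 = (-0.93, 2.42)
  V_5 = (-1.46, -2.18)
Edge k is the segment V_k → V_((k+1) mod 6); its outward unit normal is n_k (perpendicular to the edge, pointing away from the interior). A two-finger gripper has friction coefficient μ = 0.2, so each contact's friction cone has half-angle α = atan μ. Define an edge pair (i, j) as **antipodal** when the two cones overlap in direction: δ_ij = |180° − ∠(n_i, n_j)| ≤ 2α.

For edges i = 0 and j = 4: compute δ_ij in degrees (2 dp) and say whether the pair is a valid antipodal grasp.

δ = 44.46°, invalid

α = atan 0.2 = 11.31°;  2α = 22.62°
edge 0: e_0 = (+0.89, +0.72);  n_0 = (+0.6289, -0.7774)
edge 4: e_4 = (-0.53, -4.60);  n_4 = (-0.9934, +0.1145)
∠(n_0, n_4) = 135.54°
δ = |180° − 135.54°| = 44.46°
44.46° > 2α = 22.62°  →  invalid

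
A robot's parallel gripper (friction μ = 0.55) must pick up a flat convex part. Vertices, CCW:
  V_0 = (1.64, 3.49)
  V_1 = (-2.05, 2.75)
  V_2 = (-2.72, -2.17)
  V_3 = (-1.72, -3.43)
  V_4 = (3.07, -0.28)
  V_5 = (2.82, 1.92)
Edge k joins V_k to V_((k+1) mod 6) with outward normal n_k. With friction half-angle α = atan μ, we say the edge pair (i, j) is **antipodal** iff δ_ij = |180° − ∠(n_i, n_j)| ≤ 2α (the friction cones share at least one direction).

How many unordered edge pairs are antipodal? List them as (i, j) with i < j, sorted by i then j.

α = atan 0.55 = 28.81°;  2α = 57.62°
n_0 = (-0.1966, +0.9805)
n_1 = (-0.9909, +0.1349)
n_2 = (-0.7833, -0.6217)
n_3 = (+0.5495, -0.8355)
n_4 = (+0.9936, +0.1129)
n_5 = (+0.7994, +0.6008)
  (0,1): δ = 109.09°  ·
  (0,2): δ = 62.90°  ·
  (0,3): δ = 21.99°  ✓
  (0,4): δ = 85.14°  ·
  (0,5): δ = 115.59°  ·
  (1,2): δ = 133.81°  ·
  (1,3): δ = 48.92°  ✓
  (1,4): δ = 14.24°  ✓
  (1,5): δ = 44.68°  ✓
  (2,3): δ = 95.11°  ·
  (2,4): δ = 31.95°  ✓
  (2,5): δ = 1.51°  ✓
  (3,4): δ = 116.85°  ·
  (3,5): δ = 86.40°  ·
  (4,5): δ = 149.55°  ·
antipodal pairs: 6

count = 6; pairs: (0,3), (1,3), (1,4), (1,5), (2,4), (2,5)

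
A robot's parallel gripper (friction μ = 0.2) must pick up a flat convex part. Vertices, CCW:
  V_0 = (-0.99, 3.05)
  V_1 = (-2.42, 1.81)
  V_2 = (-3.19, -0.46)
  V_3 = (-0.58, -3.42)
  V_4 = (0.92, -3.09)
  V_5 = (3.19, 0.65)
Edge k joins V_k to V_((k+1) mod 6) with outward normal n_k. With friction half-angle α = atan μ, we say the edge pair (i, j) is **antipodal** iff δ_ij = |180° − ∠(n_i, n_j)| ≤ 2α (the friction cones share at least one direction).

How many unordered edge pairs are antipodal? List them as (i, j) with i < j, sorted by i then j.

α = atan 0.2 = 11.31°;  2α = 22.62°
n_0 = (-0.6551, +0.7555)
n_1 = (-0.9470, +0.3212)
n_2 = (-0.7501, -0.6614)
n_3 = (+0.2149, -0.9766)
n_4 = (+0.8549, -0.5189)
n_5 = (+0.4979, +0.8672)
  (0,1): δ = 149.67°  ·
  (0,2): δ = 89.53°  ·
  (0,3): δ = 28.52°  ·
  (0,4): δ = 17.81°  ✓
  (0,5): δ = 109.21°  ·
  (1,2): δ = 119.86°  ·
  (1,3): δ = 58.86°  ·
  (1,4): δ = 12.52°  ✓
  (1,5): δ = 78.87°  ·
  (2,3): δ = 119.00°  ·
  (2,4): δ = 72.66°  ·
  (2,5): δ = 18.73°  ✓
  (3,4): δ = 133.66°  ·
  (3,5): δ = 42.27°  ·
  (4,5): δ = 88.61°  ·
antipodal pairs: 3

count = 3; pairs: (0,4), (1,4), (2,5)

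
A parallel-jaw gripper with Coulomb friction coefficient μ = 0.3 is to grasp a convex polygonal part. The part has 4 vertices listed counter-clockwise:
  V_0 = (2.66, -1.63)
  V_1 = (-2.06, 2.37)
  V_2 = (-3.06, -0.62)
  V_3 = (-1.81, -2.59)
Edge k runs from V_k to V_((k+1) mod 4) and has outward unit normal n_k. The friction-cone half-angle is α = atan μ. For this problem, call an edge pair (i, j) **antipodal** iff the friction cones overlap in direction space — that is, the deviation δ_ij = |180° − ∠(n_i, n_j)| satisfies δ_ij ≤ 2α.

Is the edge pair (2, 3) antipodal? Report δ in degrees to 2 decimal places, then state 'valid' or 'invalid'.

δ = 110.27°, invalid

α = atan 0.3 = 16.70°;  2α = 33.40°
edge 2: e_2 = (+1.25, -1.97);  n_2 = (-0.8444, -0.5358)
edge 3: e_3 = (+4.47, +0.96);  n_3 = (+0.2100, -0.9777)
∠(n_2, n_3) = 69.73°
δ = |180° − 69.73°| = 110.27°
110.27° > 2α = 33.40°  →  invalid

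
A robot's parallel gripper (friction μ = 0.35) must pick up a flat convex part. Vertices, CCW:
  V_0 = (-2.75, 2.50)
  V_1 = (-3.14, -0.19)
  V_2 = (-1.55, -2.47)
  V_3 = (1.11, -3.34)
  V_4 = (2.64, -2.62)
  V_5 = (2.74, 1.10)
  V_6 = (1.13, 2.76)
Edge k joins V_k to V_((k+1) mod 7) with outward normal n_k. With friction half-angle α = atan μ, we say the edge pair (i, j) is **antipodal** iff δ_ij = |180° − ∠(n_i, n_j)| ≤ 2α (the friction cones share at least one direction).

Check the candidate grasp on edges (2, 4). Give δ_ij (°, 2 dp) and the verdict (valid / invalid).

δ = 73.43°, invalid

α = atan 0.35 = 19.29°;  2α = 38.58°
edge 2: e_2 = (+2.66, -0.87);  n_2 = (-0.3109, -0.9505)
edge 4: e_4 = (+0.10, +3.72);  n_4 = (+0.9996, -0.0269)
∠(n_2, n_4) = 106.57°
δ = |180° − 106.57°| = 73.43°
73.43° > 2α = 38.58°  →  invalid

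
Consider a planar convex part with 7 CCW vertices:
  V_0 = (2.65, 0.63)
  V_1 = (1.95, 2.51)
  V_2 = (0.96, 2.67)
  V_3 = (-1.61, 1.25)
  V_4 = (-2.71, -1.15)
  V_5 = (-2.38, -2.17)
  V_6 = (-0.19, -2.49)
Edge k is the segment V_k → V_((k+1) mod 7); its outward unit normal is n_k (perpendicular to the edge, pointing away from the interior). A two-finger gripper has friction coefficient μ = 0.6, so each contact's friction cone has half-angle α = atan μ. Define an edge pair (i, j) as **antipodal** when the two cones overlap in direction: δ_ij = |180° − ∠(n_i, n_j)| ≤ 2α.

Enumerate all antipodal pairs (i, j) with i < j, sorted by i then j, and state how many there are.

α = atan 0.6 = 30.96°;  2α = 61.93°
n_0 = (+0.9371, +0.3489)
n_1 = (+0.1595, +0.9872)
n_2 = (-0.4836, +0.8753)
n_3 = (-0.9091, +0.4167)
n_4 = (-0.9514, -0.3078)
n_5 = (-0.1446, -0.9895)
n_6 = (+0.7395, -0.6731)
  (0,1): δ = 119.60°  ·
  (0,2): δ = 81.50°  ·
  (0,3): δ = 45.05°  ✓
  (0,4): δ = 2.49°  ✓
  (0,5): δ = 61.26°  ✓
  (0,6): δ = 117.27°  ·
  (1,2): δ = 141.90°  ·
  (1,3): δ = 105.44°  ·
  (1,4): δ = 62.89°  ·
  (1,5): δ = 0.87°  ✓
  (1,6): δ = 56.87°  ✓
  (2,3): δ = 143.55°  ·
  (2,4): δ = 100.99°  ·
  (2,5): δ = 37.24°  ✓
  (2,6): δ = 18.77°  ✓
  (3,4): δ = 137.45°  ·
  (3,5): δ = 73.69°  ·
  (3,6): δ = 17.69°  ✓
  (4,5): δ = 116.24°  ·
  (4,6): δ = 60.24°  ✓
  (5,6): δ = 124.00°  ·
antipodal pairs: 9

count = 9; pairs: (0,3), (0,4), (0,5), (1,5), (1,6), (2,5), (2,6), (3,6), (4,6)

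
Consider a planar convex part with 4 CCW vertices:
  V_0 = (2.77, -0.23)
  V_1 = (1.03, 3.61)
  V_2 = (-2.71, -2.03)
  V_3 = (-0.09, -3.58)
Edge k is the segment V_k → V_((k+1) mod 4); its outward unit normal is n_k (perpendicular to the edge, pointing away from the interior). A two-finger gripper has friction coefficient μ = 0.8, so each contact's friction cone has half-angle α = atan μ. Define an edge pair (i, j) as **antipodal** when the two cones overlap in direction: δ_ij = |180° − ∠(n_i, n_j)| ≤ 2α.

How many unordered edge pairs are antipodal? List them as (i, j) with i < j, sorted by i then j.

count = 3; pairs: (0,1), (0,2), (1,3)

α = atan 0.8 = 38.66°;  2α = 77.32°
n_0 = (+0.9109, +0.4127)
n_1 = (-0.8334, +0.5527)
n_2 = (-0.5092, -0.8607)
n_3 = (+0.7605, -0.6493)
  (0,1): δ = 57.93°  ✓
  (0,2): δ = 35.01°  ✓
  (0,3): δ = 115.14°  ·
  (1,2): δ = 87.06°  ·
  (1,3): δ = 6.94°  ✓
  (2,3): δ = 99.88°  ·
antipodal pairs: 3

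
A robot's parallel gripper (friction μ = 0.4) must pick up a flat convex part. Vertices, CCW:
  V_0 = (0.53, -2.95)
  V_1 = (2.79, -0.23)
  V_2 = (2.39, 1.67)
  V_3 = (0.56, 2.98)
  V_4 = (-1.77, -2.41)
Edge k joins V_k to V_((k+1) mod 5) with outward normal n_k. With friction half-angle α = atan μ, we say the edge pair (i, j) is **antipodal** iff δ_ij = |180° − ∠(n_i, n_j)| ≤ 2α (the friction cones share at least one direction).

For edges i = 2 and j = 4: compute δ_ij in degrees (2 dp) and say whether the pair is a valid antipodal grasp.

δ = 22.38°, valid

α = atan 0.4 = 21.80°;  2α = 43.60°
edge 2: e_2 = (-1.83, +1.31);  n_2 = (+0.5821, +0.8131)
edge 4: e_4 = (+2.30, -0.54);  n_4 = (-0.2286, -0.9735)
∠(n_2, n_4) = 157.62°
δ = |180° − 157.62°| = 22.38°
22.38° ≤ 2α = 43.60°  →  valid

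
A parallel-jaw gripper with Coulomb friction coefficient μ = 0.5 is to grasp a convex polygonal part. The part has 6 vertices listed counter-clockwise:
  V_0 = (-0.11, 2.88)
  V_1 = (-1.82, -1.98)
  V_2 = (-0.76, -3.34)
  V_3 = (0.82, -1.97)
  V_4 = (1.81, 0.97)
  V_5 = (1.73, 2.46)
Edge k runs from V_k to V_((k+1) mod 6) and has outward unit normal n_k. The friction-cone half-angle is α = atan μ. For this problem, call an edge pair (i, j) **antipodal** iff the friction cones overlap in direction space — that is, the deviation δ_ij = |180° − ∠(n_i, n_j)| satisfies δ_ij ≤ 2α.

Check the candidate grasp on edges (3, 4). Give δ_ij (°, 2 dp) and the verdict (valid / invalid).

δ = 158.32°, invalid

α = atan 0.5 = 26.57°;  2α = 53.13°
edge 3: e_3 = (+0.99, +2.94);  n_3 = (+0.9477, -0.3191)
edge 4: e_4 = (-0.08, +1.49);  n_4 = (+0.9986, +0.0536)
∠(n_3, n_4) = 21.68°
δ = |180° − 21.68°| = 158.32°
158.32° > 2α = 53.13°  →  invalid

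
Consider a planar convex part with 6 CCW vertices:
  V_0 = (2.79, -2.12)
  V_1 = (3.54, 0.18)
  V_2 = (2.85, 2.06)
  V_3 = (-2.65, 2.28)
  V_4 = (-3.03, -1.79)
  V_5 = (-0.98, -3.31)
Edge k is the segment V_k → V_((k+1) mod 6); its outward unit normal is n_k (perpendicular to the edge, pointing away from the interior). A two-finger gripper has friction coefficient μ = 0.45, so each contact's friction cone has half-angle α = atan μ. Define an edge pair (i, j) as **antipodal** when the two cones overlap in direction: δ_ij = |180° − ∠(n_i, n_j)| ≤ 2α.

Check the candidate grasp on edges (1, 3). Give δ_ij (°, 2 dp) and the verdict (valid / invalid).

α = atan 0.45 = 24.23°;  2α = 48.46°
edge 1: e_1 = (-0.69, +1.88);  n_1 = (+0.9388, +0.3445)
edge 3: e_3 = (-0.38, -4.07);  n_3 = (-0.9957, +0.0930)
∠(n_1, n_3) = 154.51°
δ = |180° − 154.51°| = 25.49°
25.49° ≤ 2α = 48.46°  →  valid

δ = 25.49°, valid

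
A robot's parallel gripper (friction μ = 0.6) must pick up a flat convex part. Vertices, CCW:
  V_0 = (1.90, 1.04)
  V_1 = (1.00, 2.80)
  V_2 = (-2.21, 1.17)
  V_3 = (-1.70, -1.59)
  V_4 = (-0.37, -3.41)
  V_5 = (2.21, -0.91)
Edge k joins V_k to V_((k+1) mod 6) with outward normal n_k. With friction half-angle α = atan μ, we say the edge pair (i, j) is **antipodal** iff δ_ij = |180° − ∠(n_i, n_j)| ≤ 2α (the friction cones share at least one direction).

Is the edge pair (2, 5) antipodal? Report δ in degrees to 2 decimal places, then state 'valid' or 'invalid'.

δ = 1.44°, valid

α = atan 0.6 = 30.96°;  2α = 61.93°
edge 2: e_2 = (+0.51, -2.76);  n_2 = (-0.9834, -0.1817)
edge 5: e_5 = (-0.31, +1.95);  n_5 = (+0.9876, +0.1570)
∠(n_2, n_5) = 178.56°
δ = |180° − 178.56°| = 1.44°
1.44° ≤ 2α = 61.93°  →  valid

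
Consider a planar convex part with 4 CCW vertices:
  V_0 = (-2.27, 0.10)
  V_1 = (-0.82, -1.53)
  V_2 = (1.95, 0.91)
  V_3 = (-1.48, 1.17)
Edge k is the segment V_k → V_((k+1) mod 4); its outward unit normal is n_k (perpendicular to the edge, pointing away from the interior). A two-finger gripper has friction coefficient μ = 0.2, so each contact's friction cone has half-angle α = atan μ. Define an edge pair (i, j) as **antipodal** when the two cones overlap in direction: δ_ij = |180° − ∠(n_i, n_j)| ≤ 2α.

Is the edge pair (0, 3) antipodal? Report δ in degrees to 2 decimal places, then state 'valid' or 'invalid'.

α = atan 0.2 = 11.31°;  2α = 22.62°
edge 0: e_0 = (+1.45, -1.63);  n_0 = (-0.7472, -0.6646)
edge 3: e_3 = (-0.79, -1.07);  n_3 = (-0.8045, +0.5940)
∠(n_0, n_3) = 78.09°
δ = |180° − 78.09°| = 101.91°
101.91° > 2α = 22.62°  →  invalid

δ = 101.91°, invalid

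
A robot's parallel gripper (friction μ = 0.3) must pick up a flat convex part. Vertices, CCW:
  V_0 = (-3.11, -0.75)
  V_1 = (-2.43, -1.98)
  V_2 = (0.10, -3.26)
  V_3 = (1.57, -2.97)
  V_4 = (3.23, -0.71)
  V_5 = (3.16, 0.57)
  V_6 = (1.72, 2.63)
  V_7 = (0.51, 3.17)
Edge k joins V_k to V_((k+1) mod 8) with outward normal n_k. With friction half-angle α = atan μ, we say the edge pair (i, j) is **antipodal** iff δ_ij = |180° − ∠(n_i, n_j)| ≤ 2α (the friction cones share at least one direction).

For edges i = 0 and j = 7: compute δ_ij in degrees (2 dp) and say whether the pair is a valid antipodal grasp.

δ = 108.34°, invalid

α = atan 0.3 = 16.70°;  2α = 33.40°
edge 0: e_0 = (+0.68, -1.23);  n_0 = (-0.8752, -0.4838)
edge 7: e_7 = (-3.62, -3.92);  n_7 = (-0.7347, +0.6784)
∠(n_0, n_7) = 71.66°
δ = |180° − 71.66°| = 108.34°
108.34° > 2α = 33.40°  →  invalid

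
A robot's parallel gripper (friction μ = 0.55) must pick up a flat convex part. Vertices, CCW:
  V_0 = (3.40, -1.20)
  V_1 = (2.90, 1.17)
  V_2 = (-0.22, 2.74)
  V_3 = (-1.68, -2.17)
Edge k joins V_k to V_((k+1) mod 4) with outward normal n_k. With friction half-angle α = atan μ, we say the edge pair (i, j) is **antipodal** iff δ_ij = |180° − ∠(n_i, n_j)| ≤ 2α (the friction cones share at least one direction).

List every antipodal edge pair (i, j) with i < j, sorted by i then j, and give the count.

count = 2; pairs: (0,2), (1,3)

α = atan 0.55 = 28.81°;  2α = 57.62°
n_0 = (+0.9785, +0.2064)
n_1 = (+0.4495, +0.8933)
n_2 = (-0.9585, +0.2850)
n_3 = (+0.1876, -0.9823)
  (0,1): δ = 128.62°  ·
  (0,2): δ = 28.47°  ✓
  (0,3): δ = 88.90°  ·
  (1,2): δ = 79.85°  ·
  (1,3): δ = 37.52°  ✓
  (2,3): δ = 62.63°  ·
antipodal pairs: 2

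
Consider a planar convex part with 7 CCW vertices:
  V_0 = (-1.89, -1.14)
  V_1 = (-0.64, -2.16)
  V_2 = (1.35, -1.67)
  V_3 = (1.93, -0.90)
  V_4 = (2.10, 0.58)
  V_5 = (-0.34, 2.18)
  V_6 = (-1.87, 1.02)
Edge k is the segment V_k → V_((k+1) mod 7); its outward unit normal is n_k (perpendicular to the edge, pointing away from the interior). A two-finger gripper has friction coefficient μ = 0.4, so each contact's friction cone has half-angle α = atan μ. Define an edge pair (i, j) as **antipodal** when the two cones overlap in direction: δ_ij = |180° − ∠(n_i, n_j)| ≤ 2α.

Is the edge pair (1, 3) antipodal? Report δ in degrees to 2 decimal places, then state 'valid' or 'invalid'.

δ = 110.39°, invalid

α = atan 0.4 = 21.80°;  2α = 43.60°
edge 1: e_1 = (+1.99, +0.49);  n_1 = (+0.2391, -0.9710)
edge 3: e_3 = (+0.17, +1.48);  n_3 = (+0.9935, -0.1141)
∠(n_1, n_3) = 69.61°
δ = |180° − 69.61°| = 110.39°
110.39° > 2α = 43.60°  →  invalid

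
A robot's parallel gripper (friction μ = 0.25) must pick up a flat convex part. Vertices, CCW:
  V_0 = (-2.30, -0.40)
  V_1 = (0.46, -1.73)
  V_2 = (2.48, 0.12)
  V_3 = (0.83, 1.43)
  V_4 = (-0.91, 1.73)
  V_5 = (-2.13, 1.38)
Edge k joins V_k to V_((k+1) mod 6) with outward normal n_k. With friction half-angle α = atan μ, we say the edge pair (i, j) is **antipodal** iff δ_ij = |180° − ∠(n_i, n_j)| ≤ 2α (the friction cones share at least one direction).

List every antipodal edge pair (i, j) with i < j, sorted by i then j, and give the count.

α = atan 0.25 = 14.04°;  2α = 28.07°
n_0 = (-0.4341, -0.9009)
n_1 = (+0.6754, -0.7375)
n_2 = (+0.6218, +0.7832)
n_3 = (+0.1699, +0.9855)
n_4 = (-0.2758, +0.9612)
n_5 = (-0.9955, +0.0951)
  (0,1): δ = 111.79°  ·
  (0,2): δ = 12.72°  ✓
  (0,3): δ = 15.95°  ✓
  (0,4): δ = 41.74°  ·
  (0,5): δ = 110.27°  ·
  (1,2): δ = 80.93°  ·
  (1,3): δ = 52.27°  ·
  (1,4): δ = 26.48°  ✓
  (1,5): δ = 42.06°  ·
  (2,3): δ = 151.33°  ·
  (2,4): δ = 125.55°  ·
  (2,5): δ = 57.01°  ·
  (3,4): δ = 154.21°  ·
  (3,5): δ = 85.67°  ·
  (4,5): δ = 111.46°  ·
antipodal pairs: 3

count = 3; pairs: (0,2), (0,3), (1,4)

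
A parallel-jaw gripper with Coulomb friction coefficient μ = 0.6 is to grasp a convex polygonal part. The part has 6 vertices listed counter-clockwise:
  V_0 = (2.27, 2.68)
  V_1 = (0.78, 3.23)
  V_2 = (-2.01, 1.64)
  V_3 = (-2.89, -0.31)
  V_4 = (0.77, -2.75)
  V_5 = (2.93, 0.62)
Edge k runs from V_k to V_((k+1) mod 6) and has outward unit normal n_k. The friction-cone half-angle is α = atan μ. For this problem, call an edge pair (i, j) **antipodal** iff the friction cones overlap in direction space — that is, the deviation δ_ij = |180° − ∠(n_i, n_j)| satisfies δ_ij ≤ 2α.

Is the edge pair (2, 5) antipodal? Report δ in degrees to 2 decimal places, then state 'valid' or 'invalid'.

α = atan 0.6 = 30.96°;  2α = 61.93°
edge 2: e_2 = (-0.88, -1.95);  n_2 = (-0.9115, +0.4113)
edge 5: e_5 = (-0.66, +2.06);  n_5 = (+0.9523, +0.3051)
∠(n_2, n_5) = 137.95°
δ = |180° − 137.95°| = 42.05°
42.05° ≤ 2α = 61.93°  →  valid

δ = 42.05°, valid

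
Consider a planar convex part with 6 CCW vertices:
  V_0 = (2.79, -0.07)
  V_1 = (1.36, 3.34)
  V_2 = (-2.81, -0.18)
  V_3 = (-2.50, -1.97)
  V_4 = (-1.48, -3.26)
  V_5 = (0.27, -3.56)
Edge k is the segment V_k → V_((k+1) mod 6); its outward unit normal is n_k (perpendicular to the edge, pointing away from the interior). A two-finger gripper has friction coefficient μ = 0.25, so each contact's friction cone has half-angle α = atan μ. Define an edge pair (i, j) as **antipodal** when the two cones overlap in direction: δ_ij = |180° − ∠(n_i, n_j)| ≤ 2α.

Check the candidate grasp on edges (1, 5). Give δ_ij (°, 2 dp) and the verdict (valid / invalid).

α = atan 0.25 = 14.04°;  2α = 28.07°
edge 1: e_1 = (-4.17, -3.52);  n_1 = (-0.6450, +0.7642)
edge 5: e_5 = (+2.52, +3.49);  n_5 = (+0.8107, -0.5854)
∠(n_1, n_5) = 166.00°
δ = |180° − 166.00°| = 14.00°
14.00° ≤ 2α = 28.07°  →  valid

δ = 14.00°, valid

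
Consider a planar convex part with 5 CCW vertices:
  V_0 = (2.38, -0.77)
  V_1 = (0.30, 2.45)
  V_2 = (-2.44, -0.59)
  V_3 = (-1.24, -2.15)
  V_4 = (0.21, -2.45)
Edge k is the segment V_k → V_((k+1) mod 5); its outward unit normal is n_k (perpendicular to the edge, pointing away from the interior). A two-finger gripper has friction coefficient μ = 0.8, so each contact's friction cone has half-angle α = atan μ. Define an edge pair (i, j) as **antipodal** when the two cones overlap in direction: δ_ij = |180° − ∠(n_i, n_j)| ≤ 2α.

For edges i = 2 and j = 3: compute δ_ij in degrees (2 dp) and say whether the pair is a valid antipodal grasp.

α = atan 0.8 = 38.66°;  2α = 77.32°
edge 2: e_2 = (+1.20, -1.56);  n_2 = (-0.7926, -0.6097)
edge 3: e_3 = (+1.45, -0.30);  n_3 = (-0.2026, -0.9793)
∠(n_2, n_3) = 40.74°
δ = |180° − 40.74°| = 139.26°
139.26° > 2α = 77.32°  →  invalid

δ = 139.26°, invalid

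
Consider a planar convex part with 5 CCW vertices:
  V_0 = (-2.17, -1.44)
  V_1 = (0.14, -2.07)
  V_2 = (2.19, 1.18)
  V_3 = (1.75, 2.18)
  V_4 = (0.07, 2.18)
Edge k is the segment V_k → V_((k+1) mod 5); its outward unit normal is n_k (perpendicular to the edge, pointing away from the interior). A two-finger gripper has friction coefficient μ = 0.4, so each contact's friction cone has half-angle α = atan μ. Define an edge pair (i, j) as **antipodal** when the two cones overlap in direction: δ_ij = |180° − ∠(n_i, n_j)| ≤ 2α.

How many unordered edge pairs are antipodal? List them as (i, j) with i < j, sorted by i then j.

α = atan 0.4 = 21.80°;  2α = 43.60°
n_0 = (-0.2631, -0.9648)
n_1 = (+0.8458, -0.5335)
n_2 = (+0.9153, +0.4027)
n_3 = (+0.0000, +1.0000)
n_4 = (-0.8504, +0.5262)
  (0,1): δ = 106.99°  ·
  (0,2): δ = 51.00°  ·
  (0,3): δ = 15.26°  ✓
  (0,4): δ = 73.51°  ·
  (1,2): δ = 124.01°  ·
  (1,3): δ = 57.76°  ·
  (1,4): δ = 0.49°  ✓
  (2,3): δ = 113.75°  ·
  (2,4): δ = 55.50°  ·
  (3,4): δ = 121.75°  ·
antipodal pairs: 2

count = 2; pairs: (0,3), (1,4)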